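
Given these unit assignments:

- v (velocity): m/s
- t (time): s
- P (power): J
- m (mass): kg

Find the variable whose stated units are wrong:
P

The variable P (power) should have units W, not J.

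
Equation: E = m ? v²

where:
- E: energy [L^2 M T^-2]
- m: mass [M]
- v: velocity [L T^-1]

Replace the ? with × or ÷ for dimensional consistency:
multiplication (×): E = m × v²

E [L^2 M T^-2]; m [M]; v² [L^2 T^-2].
m × v² → [L^2 M T^-2] ✓
m ÷ v² → [L^-2 M T^2] ✗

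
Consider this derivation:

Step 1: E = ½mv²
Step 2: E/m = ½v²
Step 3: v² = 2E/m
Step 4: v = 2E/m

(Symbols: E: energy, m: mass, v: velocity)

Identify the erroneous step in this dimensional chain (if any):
Step 4

Step 1: E = ½mv² → LHS [L^2 M T^-2], RHS [L^2 M T^-2] ✓
Step 2: E/m = ½v² → LHS [L^2 T^-2], RHS [L^2 T^-2] ✓
Step 3: v² = 2E/m → LHS [L^2 T^-2], RHS [L^2 T^-2] ✓
Step 4: v = 2E/m → LHS [L T^-1], RHS [L^2 T^-2] ✗

The first dimensional inconsistency appears in step 4: v = 2E/m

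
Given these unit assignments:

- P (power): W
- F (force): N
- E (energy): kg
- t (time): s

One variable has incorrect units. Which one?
E

The variable E (energy) should have units J, not kg.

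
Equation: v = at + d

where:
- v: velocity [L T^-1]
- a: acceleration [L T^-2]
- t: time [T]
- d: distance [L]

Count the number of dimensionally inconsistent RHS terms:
1

LHS v: [L T^-1]
- at: [L T^-1] ✓
- d: [L] ✗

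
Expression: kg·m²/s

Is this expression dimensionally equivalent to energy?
No

The expression kg·m²/s has dimensions [L^2 M T^-1], but energy has dimensions [L^2 M T^-2].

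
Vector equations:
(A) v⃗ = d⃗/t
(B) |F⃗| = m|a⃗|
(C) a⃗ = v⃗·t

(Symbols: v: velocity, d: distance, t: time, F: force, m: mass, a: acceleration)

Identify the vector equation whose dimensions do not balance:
(C) a⃗ = v⃗·t

(A) v⃗ = d⃗/t: LHS [L T^-1], RHS [L T^-1] ✓ — displacement (vector) divided by time (scalar)
(B) |F⃗| = m|a⃗|: LHS [L M T^-2], RHS [L M T^-2] ✓ — magnitudes of vectors are scalars
(C) a⃗ = v⃗·t: LHS [L T^-2], RHS [L] ✗ — acceleration is velocity per time; should be v⃗/t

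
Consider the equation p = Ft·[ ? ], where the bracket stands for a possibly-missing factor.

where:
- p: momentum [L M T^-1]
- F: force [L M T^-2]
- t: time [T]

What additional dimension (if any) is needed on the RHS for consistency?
Nothing is missing — the bracketed factor must be dimensionless.

p has dimensions [L M T^-1] and Ft already has dimensions [L M T^-1], so p = Ft is dimensionally complete.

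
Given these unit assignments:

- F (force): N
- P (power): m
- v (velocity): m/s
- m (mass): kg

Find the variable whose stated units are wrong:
P

The variable P (power) should have units W, not m.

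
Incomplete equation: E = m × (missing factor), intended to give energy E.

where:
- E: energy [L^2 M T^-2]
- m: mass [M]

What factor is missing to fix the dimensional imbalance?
v² (velocity squared), dimensions [L^2 T^-2]

E has dimensions [L^2 M T^-2] and m has dimensions [M].
The missing factor must have dimensions [L^2 M T^-2] / [M] = [L^2 T^-2], i.e. velocity squared (v²).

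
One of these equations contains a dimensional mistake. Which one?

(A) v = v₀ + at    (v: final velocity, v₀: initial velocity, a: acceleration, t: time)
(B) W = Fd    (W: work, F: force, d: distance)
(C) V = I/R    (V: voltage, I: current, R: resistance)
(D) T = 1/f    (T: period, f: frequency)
(C) V = I/R

The equation (C) V = I/R is dimensionally incorrect.

LHS (V): [I^-1 L^2 M T^-3]
RHS (I/R): [I^3 L^-2 M^-1 T^3] ✗

The dimensions do not match. The other three equations balance.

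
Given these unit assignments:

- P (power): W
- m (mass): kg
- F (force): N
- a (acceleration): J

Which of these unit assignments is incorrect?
a

The variable a (acceleration) should have units m/s², not J.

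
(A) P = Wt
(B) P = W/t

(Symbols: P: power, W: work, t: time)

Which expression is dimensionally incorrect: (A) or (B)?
(A)

(A) P = Wt: LHS [L^2 M T^-3], RHS [L^2 M T^-1] ✗
(B) P = W/t: LHS [L^2 M T^-3], RHS [L^2 M T^-3] ✓

Expression (A) P = Wt is dimensionally incorrect.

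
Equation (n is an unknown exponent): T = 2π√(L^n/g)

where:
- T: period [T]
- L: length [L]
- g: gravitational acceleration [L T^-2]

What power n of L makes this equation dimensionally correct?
n = 1

T has dimensions [T]; L has dimensions [L].
With n = 1: 2π√(L^1/g) has dimensions [T], matching the LHS ✓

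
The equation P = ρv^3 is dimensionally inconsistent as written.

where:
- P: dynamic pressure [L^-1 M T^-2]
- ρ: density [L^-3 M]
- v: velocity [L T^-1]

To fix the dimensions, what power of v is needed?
The exponent of v should be 2: P = ρv^2

The LHS P has dimensions [L^-1 M T^-2]; v has dimensions [L T^-1].
As written, the RHS ρv^3 (exponent 3 on v) has dimensions [M T^-3], which does not match.
With exponent 2, the RHS ρv^2 has dimensions [L^-1 M T^-2], matching the LHS.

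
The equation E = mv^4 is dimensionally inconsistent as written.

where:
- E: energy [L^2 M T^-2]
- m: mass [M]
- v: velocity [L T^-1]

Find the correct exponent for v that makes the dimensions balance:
The exponent of v should be 2: E = mv^2

The LHS E has dimensions [L^2 M T^-2]; v has dimensions [L T^-1].
As written, the RHS mv^4 (exponent 4 on v) has dimensions [L^4 M T^-4], which does not match.
With exponent 2, the RHS mv^2 has dimensions [L^2 M T^-2], matching the LHS.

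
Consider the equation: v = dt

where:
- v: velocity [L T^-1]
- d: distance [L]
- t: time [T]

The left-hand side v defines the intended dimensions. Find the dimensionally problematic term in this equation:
The right-hand side term dt

v has dimensions [L T^-1], but dt has dimensions [L T], so the term dt is dimensionally wrong for v.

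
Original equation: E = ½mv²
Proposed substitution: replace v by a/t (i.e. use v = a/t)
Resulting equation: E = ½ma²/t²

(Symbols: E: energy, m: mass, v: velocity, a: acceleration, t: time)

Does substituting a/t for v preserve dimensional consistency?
No

[v] = [L T^-1] and [a/t] = [L T^-3]. These differ, so the substitution replaces a quantity by one of different dimensions and the result E = ½ma²/t² has LHS [L^2 M T^-2] vs RHS [L^2 M T^-6] — inconsistent.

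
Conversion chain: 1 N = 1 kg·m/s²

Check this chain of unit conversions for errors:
The chain is correct (no errors).

Correct: Newton is defined as kg·m/s²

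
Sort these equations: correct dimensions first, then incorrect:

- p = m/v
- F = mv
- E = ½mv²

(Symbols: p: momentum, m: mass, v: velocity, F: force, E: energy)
Dimensionally correct: E = ½mv²
Dimensionally incorrect: p = m/v, F = mv
Ordered (correct first, then incorrect): E = ½mv², p = m/v, F = mv

- p = m/v: LHS [L M T^-1], RHS [L^-1 M T] → incorrect ✗
- F = mv: LHS [L M T^-2], RHS [L M T^-1] → incorrect ✗
- E = ½mv²: LHS [L^2 M T^-2], RHS [L^2 M T^-2] → correct ✓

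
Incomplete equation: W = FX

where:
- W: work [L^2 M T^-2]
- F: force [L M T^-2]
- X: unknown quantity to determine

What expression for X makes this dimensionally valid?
X = d (distance), dimensions [L]

W has dimensions [L^2 M T^-2]; the rest of the RHS (F) has dimensions [L M T^-2].
So X must have dimensions [L] — X = d (distance).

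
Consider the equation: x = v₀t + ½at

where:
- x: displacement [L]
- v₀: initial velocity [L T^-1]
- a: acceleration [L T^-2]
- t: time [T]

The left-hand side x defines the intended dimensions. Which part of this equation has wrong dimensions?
The term ½at

Checking each RHS term against the LHS:
- v₀t: [L] — matches x [L] ✓
- ½at: [L T^-1] — does NOT match x [L] ✗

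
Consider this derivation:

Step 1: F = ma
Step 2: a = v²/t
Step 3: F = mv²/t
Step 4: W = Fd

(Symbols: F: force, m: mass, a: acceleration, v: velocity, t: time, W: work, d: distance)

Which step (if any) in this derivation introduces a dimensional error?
Step 2

Step 1: F = ma → LHS [L M T^-2], RHS [L M T^-2] ✓
Step 2: a = v²/t → LHS [L T^-2], RHS [L^2 T^-3] ✗

The first dimensional inconsistency appears in step 2: a = v²/t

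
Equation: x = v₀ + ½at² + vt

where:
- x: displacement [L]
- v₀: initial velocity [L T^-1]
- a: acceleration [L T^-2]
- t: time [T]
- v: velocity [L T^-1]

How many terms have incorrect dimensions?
1

LHS x: [L]
- v₀: [L T^-1] ✗
- ½at²: [L] ✓
- vt: [L] ✓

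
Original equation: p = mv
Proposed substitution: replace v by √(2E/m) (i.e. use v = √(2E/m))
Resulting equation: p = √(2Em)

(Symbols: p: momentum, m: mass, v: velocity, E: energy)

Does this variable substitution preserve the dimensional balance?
Yes

[v] = [L T^-1] and [√(2E/m)] = [L T^-1]. These match, so the substitution replaces a quantity by one of the same dimensions and the result p = √(2Em) has LHS [L M T^-1] vs RHS [L M T^-1] — still consistent.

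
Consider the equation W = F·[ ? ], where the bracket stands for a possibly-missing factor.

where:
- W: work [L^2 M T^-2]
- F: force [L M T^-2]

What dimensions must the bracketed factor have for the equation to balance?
[L] — length (e.g. a distance d)

W has dimensions [L^2 M T^-2]; F has dimensions [L M T^-2].
The bracketed factor must supply [L^2 M T^-2] / [L M T^-2] = [L].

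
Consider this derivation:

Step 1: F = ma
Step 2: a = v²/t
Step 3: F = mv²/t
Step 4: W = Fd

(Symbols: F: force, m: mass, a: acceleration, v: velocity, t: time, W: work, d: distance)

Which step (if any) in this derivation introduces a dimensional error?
Step 2

Step 1: F = ma → LHS [L M T^-2], RHS [L M T^-2] ✓
Step 2: a = v²/t → LHS [L T^-2], RHS [L^2 T^-3] ✗

The first dimensional inconsistency appears in step 2: a = v²/t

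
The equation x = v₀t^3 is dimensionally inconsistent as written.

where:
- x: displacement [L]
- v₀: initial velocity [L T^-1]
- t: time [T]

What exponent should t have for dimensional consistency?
The exponent of t should be 1: x = v₀t

The LHS x has dimensions [L]; t has dimensions [T].
As written, the RHS v₀t^3 (exponent 3 on t) has dimensions [L T^2], which does not match.
With exponent 1, the RHS v₀t has dimensions [L], matching the LHS.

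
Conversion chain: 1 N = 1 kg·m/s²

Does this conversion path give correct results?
The chain is correct (no errors).

Correct: Newton is defined as kg·m/s²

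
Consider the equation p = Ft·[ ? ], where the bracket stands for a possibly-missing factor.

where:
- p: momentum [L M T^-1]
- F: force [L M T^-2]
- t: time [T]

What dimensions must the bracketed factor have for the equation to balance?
Nothing is missing — the bracketed factor must be dimensionless.

p has dimensions [L M T^-1] and Ft already has dimensions [L M T^-1], so p = Ft is dimensionally complete.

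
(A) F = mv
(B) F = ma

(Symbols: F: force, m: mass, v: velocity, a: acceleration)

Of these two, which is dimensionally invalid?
(A)

(A) F = mv: LHS [L M T^-2], RHS [L M T^-1] ✗
(B) F = ma: LHS [L M T^-2], RHS [L M T^-2] ✓

Expression (A) F = mv is dimensionally incorrect.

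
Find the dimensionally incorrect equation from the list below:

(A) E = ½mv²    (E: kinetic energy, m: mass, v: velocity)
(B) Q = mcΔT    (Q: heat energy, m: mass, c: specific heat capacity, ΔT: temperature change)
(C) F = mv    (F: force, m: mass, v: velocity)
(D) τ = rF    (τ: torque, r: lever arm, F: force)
(C) F = mv

The equation (C) F = mv is dimensionally incorrect.

LHS (F): [L M T^-2]
RHS (mv): [L M T^-1] ✗

The dimensions do not match. The other three equations balance.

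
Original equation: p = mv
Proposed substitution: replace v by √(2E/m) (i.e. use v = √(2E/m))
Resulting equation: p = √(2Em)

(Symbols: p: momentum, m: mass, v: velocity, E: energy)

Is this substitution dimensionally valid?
Yes

[v] = [L T^-1] and [√(2E/m)] = [L T^-1]. These match, so the substitution replaces a quantity by one of the same dimensions and the result p = √(2Em) has LHS [L M T^-1] vs RHS [L M T^-1] — still consistent.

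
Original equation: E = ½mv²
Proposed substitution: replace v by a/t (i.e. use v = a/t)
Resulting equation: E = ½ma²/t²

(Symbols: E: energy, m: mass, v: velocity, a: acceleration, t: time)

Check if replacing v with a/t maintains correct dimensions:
No

[v] = [L T^-1] and [a/t] = [L T^-3]. These differ, so the substitution replaces a quantity by one of different dimensions and the result E = ½ma²/t² has LHS [L^2 M T^-2] vs RHS [L^2 M T^-6] — inconsistent.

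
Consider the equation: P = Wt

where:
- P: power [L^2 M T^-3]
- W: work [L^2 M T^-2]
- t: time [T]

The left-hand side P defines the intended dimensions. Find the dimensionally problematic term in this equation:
The right-hand side term Wt

P has dimensions [L^2 M T^-3], but Wt has dimensions [L^2 M T^-1], so the term Wt is dimensionally wrong for P.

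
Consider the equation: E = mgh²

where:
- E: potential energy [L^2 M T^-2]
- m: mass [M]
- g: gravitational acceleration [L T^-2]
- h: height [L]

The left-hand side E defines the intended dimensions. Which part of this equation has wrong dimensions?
The right-hand side term mgh²

E has dimensions [L^2 M T^-2], but mgh² has dimensions [L^3 M T^-2], so the term mgh² is dimensionally wrong for E.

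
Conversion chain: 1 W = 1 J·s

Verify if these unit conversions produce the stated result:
The chain is incorrect (it contains an error).

Incorrect: Watt is J/s, not J·s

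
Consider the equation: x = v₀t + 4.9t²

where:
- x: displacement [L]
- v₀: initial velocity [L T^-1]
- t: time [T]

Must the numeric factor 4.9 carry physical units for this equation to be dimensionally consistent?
Yes

x has dimensions [L], while t² alone has dimensions [T^2]. For the equation to balance, the factor 4.9 must carry dimensions [L T^-2] — it is a dimensional constant (a numerical value of a physical quantity with its units suppressed), not a pure number.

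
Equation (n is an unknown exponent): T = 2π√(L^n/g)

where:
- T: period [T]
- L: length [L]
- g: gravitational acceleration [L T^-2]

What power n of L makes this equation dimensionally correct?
n = 1

T has dimensions [T]; L has dimensions [L].
With n = 1: 2π√(L^1/g) has dimensions [T], matching the LHS ✓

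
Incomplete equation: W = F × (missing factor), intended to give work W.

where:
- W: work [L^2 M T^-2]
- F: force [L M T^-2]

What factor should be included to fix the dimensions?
d (distance), dimensions [L]

W has dimensions [L^2 M T^-2] and F has dimensions [L M T^-2].
The missing factor must have dimensions [L^2 M T^-2] / [L M T^-2] = [L], i.e. distance (d).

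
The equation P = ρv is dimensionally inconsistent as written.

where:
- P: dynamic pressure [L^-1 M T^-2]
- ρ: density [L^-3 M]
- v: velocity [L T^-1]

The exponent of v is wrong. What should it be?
The exponent of v should be 2: P = ρv^2

The LHS P has dimensions [L^-1 M T^-2]; v has dimensions [L T^-1].
As written, the RHS ρv (exponent 1 on v) has dimensions [L^-2 M T^-1], which does not match.
With exponent 2, the RHS ρv^2 has dimensions [L^-1 M T^-2], matching the LHS.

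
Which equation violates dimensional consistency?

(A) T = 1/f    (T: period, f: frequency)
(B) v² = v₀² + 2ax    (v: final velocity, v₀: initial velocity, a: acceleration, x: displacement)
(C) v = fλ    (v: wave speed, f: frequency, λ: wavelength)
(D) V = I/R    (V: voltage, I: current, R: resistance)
(D) V = I/R

The equation (D) V = I/R is dimensionally incorrect.

LHS (V): [I^-1 L^2 M T^-3]
RHS (I/R): [I^3 L^-2 M^-1 T^3] ✗

The dimensions do not match. The other three equations balance.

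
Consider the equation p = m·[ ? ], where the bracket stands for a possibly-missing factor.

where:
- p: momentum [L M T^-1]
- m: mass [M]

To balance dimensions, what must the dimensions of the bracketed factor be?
[L T^-1] — velocity (e.g. v)

p has dimensions [L M T^-1]; m has dimensions [M].
The bracketed factor must supply [L M T^-1] / [M] = [L T^-1].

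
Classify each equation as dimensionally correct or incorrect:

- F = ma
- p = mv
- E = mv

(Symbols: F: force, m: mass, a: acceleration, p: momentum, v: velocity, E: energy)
Dimensionally correct: F = ma, p = mv
Dimensionally incorrect: E = mv
Ordered (correct first, then incorrect): F = ma, p = mv, E = mv

- F = ma: LHS [L M T^-2], RHS [L M T^-2] → correct ✓
- p = mv: LHS [L M T^-1], RHS [L M T^-1] → correct ✓
- E = mv: LHS [L^2 M T^-2], RHS [L M T^-1] → incorrect ✗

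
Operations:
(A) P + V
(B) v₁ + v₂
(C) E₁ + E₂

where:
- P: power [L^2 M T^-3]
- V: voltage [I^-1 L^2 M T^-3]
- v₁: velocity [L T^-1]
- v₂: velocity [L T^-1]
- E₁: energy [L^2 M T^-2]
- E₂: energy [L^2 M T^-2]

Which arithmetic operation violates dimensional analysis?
(A) P + V

(A) P + V: P [L^2 M T^-3] and V [I^-1 L^2 M T^-3] — different dimensions cannot be added/subtracted ✗
(B) v₁ + v₂: v₁ [L T^-1] and v₂ [L T^-1] — same dimensions ✓
(C) E₁ + E₂: E₁ [L^2 M T^-2] and E₂ [L^2 M T^-2] — same dimensions ✓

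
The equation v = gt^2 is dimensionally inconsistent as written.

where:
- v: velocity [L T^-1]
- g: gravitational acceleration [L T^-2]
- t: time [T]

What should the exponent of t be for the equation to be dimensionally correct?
The exponent of t should be 1: v = gt

The LHS v has dimensions [L T^-1]; t has dimensions [T].
As written, the RHS gt^2 (exponent 2 on t) has dimensions [L], which does not match.
With exponent 1, the RHS gt has dimensions [L T^-1], matching the LHS.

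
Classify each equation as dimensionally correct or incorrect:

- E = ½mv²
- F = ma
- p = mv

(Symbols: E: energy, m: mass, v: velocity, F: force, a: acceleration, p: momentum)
Dimensionally correct: E = ½mv², F = ma, p = mv
Dimensionally incorrect: none
Ordered (correct first, then incorrect): E = ½mv², F = ma, p = mv

- E = ½mv²: LHS [L^2 M T^-2], RHS [L^2 M T^-2] → correct ✓
- F = ma: LHS [L M T^-2], RHS [L M T^-2] → correct ✓
- p = mv: LHS [L M T^-1], RHS [L M T^-1] → correct ✓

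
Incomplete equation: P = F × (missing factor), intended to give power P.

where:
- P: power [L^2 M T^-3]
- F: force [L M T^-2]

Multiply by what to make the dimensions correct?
v (velocity), dimensions [L T^-1]

P has dimensions [L^2 M T^-3] and F has dimensions [L M T^-2].
The missing factor must have dimensions [L^2 M T^-3] / [L M T^-2] = [L T^-1], i.e. velocity (v).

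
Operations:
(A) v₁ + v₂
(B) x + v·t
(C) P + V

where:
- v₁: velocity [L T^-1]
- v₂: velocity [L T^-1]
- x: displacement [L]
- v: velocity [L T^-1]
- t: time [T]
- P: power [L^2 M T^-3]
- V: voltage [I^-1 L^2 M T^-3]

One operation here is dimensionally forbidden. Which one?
(C) P + V

(A) v₁ + v₂: v₁ [L T^-1] and v₂ [L T^-1] — same dimensions ✓
(B) x + v·t: x [L] and v·t [L] — same dimensions ✓
(C) P + V: P [L^2 M T^-3] and V [I^-1 L^2 M T^-3] — different dimensions cannot be added/subtracted ✗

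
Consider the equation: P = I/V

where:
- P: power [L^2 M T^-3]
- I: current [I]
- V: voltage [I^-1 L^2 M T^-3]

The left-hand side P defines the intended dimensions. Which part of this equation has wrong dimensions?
The right-hand side term I/V

P has dimensions [L^2 M T^-3], but I/V has dimensions [I^2 L^-2 M^-1 T^3], so the term I/V is dimensionally wrong for P.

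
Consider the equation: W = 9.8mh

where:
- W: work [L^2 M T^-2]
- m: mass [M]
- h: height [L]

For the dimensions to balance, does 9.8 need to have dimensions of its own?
Yes

W has dimensions [L^2 M T^-2], while mh alone has dimensions [L M]. For the equation to balance, the factor 9.8 must carry dimensions [L T^-2] — it is a dimensional constant (a numerical value of a physical quantity with its units suppressed), not a pure number.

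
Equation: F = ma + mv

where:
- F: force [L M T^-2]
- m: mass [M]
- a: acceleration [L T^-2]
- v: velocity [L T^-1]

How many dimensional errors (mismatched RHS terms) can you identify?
1

LHS F: [L M T^-2]
- ma: [L M T^-2] ✓
- mv: [L M T^-1] ✗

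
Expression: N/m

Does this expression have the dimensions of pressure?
No

The expression N/m has dimensions [M T^-2], but pressure has dimensions [L^-1 M T^-2].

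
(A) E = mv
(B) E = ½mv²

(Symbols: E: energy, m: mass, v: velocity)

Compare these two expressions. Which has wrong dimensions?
(A)

(A) E = mv: LHS [L^2 M T^-2], RHS [L M T^-1] ✗
(B) E = ½mv²: LHS [L^2 M T^-2], RHS [L^2 M T^-2] ✓

Expression (A) E = mv is dimensionally incorrect.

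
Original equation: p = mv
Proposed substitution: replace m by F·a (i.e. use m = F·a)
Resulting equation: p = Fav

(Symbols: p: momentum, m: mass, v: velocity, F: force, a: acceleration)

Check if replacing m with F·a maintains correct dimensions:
No

[m] = [M] and [F·a] = [L^2 M T^-4]. These differ, so the substitution replaces a quantity by one of different dimensions and the result p = Fav has LHS [L M T^-1] vs RHS [L^3 M T^-5] — inconsistent.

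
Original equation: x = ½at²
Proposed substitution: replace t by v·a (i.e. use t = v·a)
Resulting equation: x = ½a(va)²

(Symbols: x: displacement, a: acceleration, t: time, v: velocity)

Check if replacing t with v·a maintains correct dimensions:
No

[t] = [T] and [v·a] = [L^2 T^-3]. These differ, so the substitution replaces a quantity by one of different dimensions and the result x = ½a(va)² has LHS [L] vs RHS [L^5 T^-8] — inconsistent.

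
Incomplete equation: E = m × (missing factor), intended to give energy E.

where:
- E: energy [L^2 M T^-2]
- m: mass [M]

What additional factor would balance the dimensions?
v² (velocity squared), dimensions [L^2 T^-2]

E has dimensions [L^2 M T^-2] and m has dimensions [M].
The missing factor must have dimensions [L^2 M T^-2] / [M] = [L^2 T^-2], i.e. velocity squared (v²).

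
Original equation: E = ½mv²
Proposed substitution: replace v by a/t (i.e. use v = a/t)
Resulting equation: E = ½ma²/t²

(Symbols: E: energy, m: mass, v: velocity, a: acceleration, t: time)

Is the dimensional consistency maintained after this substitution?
No

[v] = [L T^-1] and [a/t] = [L T^-3]. These differ, so the substitution replaces a quantity by one of different dimensions and the result E = ½ma²/t² has LHS [L^2 M T^-2] vs RHS [L^2 M T^-6] — inconsistent.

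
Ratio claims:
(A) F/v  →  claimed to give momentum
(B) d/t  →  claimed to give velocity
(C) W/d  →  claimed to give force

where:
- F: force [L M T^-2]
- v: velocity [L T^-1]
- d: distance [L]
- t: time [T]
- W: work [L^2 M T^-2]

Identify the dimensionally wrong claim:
(A) F/v does not give momentum

(A) F/v: [M T^-1] ≠ momentum [L M T^-1] ✗
(B) d/t: [L T^-1] = velocity [L T^-1] ✓
(C) W/d: [L M T^-2] = force [L M T^-2] ✓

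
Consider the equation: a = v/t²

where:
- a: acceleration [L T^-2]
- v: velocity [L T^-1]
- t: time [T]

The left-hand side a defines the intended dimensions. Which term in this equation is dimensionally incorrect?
The right-hand side term v/t²

a has dimensions [L T^-2], but v/t² has dimensions [L T^-3], so the term v/t² is dimensionally wrong for a.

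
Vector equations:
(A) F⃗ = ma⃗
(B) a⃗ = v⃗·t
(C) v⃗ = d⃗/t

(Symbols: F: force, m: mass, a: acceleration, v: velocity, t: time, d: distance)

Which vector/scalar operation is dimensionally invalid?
(B) a⃗ = v⃗·t

(A) F⃗ = ma⃗: LHS [L M T^-2], RHS [L M T^-2] ✓ — Force and acceleration are vectors, mass is a scalar
(B) a⃗ = v⃗·t: LHS [L T^-2], RHS [L] ✗ — acceleration is velocity per time; should be v⃗/t
(C) v⃗ = d⃗/t: LHS [L T^-1], RHS [L T^-1] ✓ — displacement (vector) divided by time (scalar)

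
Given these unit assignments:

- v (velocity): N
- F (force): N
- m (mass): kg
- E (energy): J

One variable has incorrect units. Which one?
v

The variable v (velocity) should have units m/s, not N.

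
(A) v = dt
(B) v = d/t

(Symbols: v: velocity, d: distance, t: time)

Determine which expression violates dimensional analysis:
(A)

(A) v = dt: LHS [L T^-1], RHS [L T] ✗
(B) v = d/t: LHS [L T^-1], RHS [L T^-1] ✓

Expression (A) v = dt is dimensionally incorrect.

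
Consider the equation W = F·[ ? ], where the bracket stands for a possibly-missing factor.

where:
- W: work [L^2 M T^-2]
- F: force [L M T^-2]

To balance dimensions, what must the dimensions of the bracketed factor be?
[L] — length (e.g. a distance d)

W has dimensions [L^2 M T^-2]; F has dimensions [L M T^-2].
The bracketed factor must supply [L^2 M T^-2] / [L M T^-2] = [L].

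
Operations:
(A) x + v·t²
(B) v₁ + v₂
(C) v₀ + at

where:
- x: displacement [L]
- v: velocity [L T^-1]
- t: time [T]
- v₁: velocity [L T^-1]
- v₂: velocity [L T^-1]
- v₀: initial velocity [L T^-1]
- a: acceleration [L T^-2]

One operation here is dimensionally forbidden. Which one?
(A) x + v·t²

(A) x + v·t²: x [L] and v·t² [L T] — different dimensions cannot be added/subtracted ✗
(B) v₁ + v₂: v₁ [L T^-1] and v₂ [L T^-1] — same dimensions ✓
(C) v₀ + at: v₀ [L T^-1] and at [L T^-1] — same dimensions ✓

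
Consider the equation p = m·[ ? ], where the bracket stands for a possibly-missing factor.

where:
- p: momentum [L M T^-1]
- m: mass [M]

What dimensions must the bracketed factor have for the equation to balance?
[L T^-1] — velocity (e.g. v)

p has dimensions [L M T^-1]; m has dimensions [M].
The bracketed factor must supply [L M T^-1] / [M] = [L T^-1].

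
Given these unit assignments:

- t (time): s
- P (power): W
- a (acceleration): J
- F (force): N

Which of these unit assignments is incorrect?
a

The variable a (acceleration) should have units m/s², not J.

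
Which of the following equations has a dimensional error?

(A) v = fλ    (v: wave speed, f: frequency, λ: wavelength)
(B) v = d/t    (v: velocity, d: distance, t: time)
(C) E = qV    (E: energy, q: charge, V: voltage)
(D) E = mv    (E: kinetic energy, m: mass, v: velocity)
(D) E = mv

The equation (D) E = mv is dimensionally incorrect.

LHS (E): [L^2 M T^-2]
RHS (mv): [L M T^-1] ✗

The dimensions do not match. The other three equations balance.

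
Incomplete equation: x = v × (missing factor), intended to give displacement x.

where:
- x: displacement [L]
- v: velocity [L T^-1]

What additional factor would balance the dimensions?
t (time), dimensions [T]

x has dimensions [L] and v has dimensions [L T^-1].
The missing factor must have dimensions [L] / [L T^-1] = [T], i.e. time (t).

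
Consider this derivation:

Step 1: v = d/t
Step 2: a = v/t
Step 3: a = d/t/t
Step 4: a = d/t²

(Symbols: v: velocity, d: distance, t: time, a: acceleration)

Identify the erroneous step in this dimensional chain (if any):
No step introduces an error — all steps are dimensionally consistent.

Step 1: v = d/t → LHS [L T^-1], RHS [L T^-1] ✓
Step 2: a = v/t → LHS [L T^-2], RHS [L T^-2] ✓
Step 3: a = d/t/t → LHS [L T^-2], RHS [L T^-2] ✓
Step 4: a = d/t² → LHS [L T^-2], RHS [L T^-2] ✓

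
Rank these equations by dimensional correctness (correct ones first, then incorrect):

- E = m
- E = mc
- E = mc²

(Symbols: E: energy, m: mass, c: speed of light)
Dimensionally correct: E = mc²
Dimensionally incorrect: E = m, E = mc
Ordered (correct first, then incorrect): E = mc², E = m, E = mc

- E = m: LHS [L^2 M T^-2], RHS [M] → incorrect ✗
- E = mc: LHS [L^2 M T^-2], RHS [L M T^-1] → incorrect ✗
- E = mc²: LHS [L^2 M T^-2], RHS [L^2 M T^-2] → correct ✓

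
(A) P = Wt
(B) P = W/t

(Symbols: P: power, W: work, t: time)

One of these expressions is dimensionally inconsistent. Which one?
(A)

(A) P = Wt: LHS [L^2 M T^-3], RHS [L^2 M T^-1] ✗
(B) P = W/t: LHS [L^2 M T^-3], RHS [L^2 M T^-3] ✓

Expression (A) P = Wt is dimensionally incorrect.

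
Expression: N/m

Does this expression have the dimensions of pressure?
No

The expression N/m has dimensions [M T^-2], but pressure has dimensions [L^-1 M T^-2].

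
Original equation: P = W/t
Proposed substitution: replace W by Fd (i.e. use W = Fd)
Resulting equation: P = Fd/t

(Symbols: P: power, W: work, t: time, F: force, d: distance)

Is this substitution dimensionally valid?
Yes

[W] = [L^2 M T^-2] and [Fd] = [L^2 M T^-2]. These match, so the substitution replaces a quantity by one of the same dimensions and the result P = Fd/t has LHS [L^2 M T^-3] vs RHS [L^2 M T^-3] — still consistent.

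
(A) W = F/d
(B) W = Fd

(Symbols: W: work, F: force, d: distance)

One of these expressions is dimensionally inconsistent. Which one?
(A)

(A) W = F/d: LHS [L^2 M T^-2], RHS [M T^-2] ✗
(B) W = Fd: LHS [L^2 M T^-2], RHS [L^2 M T^-2] ✓

Expression (A) W = F/d is dimensionally incorrect.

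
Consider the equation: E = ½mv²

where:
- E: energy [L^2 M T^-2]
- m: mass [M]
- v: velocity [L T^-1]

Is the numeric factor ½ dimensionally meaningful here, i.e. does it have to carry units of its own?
No

E has dimensions [L^2 M T^-2] and mv² already has dimensions [L^2 M T^-2], so the equation balances without ½ contributing any dimensions. ½ is a pure (dimensionless) number; changing or removing it would not affect dimensional consistency.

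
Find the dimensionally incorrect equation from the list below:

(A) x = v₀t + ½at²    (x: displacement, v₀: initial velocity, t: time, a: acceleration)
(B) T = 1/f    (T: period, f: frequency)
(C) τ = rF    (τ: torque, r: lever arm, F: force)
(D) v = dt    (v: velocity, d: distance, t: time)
(D) v = dt

The equation (D) v = dt is dimensionally incorrect.

LHS (v): [L T^-1]
RHS (dt): [L T] ✗

The dimensions do not match. The other three equations balance.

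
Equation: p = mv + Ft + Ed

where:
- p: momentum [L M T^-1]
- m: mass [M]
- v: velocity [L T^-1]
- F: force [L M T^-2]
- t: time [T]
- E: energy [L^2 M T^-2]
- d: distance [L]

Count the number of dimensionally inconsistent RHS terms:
1

LHS p: [L M T^-1]
- mv: [L M T^-1] ✓
- Ft: [L M T^-1] ✓
- Ed: [L^3 M T^-2] ✗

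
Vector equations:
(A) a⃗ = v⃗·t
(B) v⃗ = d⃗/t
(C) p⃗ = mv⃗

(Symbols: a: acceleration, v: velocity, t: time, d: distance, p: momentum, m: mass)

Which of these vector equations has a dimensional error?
(A) a⃗ = v⃗·t

(A) a⃗ = v⃗·t: LHS [L T^-2], RHS [L] ✗ — acceleration is velocity per time; should be v⃗/t
(B) v⃗ = d⃗/t: LHS [L T^-1], RHS [L T^-1] ✓ — displacement (vector) divided by time (scalar)
(C) p⃗ = mv⃗: LHS [L M T^-1], RHS [L M T^-1] ✓ — mass (scalar) times velocity (vector)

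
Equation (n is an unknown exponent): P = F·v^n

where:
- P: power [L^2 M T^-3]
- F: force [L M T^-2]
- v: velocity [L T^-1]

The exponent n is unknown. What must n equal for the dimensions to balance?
n = 1

P has dimensions [L^2 M T^-3]; v has dimensions [L T^-1].
The rest of the RHS has dimensions [L M T^-2], so v^n must supply [L T^-1].
With n = 1: F·v^1 has dimensions [L^2 M T^-3], matching the LHS ✓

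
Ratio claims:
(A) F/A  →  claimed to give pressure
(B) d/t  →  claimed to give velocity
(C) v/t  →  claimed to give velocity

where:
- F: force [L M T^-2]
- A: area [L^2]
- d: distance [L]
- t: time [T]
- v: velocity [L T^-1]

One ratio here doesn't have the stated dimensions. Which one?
(C) v/t does not give velocity

(A) F/A: [L^-1 M T^-2] = pressure [L^-1 M T^-2] ✓
(B) d/t: [L T^-1] = velocity [L T^-1] ✓
(C) v/t: [L T^-2] ≠ velocity [L T^-1] ✗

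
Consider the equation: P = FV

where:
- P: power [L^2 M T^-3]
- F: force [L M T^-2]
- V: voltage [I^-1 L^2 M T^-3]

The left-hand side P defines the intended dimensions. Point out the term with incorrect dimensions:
The right-hand side term FV

P has dimensions [L^2 M T^-3], but FV has dimensions [I^-1 L^3 M^2 T^-5], so the term FV is dimensionally wrong for P.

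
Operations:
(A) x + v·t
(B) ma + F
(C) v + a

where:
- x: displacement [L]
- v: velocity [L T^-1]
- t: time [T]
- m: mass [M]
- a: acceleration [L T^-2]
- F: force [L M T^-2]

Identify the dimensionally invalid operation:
(C) v + a

(A) x + v·t: x [L] and v·t [L] — same dimensions ✓
(B) ma + F: ma [L M T^-2] and F [L M T^-2] — same dimensions ✓
(C) v + a: v [L T^-1] and a [L T^-2] — different dimensions cannot be added/subtracted ✗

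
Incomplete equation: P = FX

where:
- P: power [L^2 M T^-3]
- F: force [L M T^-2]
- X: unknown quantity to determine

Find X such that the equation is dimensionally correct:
X = v (velocity), dimensions [L T^-1]

P has dimensions [L^2 M T^-3]; the rest of the RHS (F) has dimensions [L M T^-2].
So X must have dimensions [L T^-1] — X = v (velocity).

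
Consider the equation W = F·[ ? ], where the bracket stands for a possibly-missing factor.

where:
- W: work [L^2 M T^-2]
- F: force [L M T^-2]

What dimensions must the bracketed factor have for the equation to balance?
[L] — length (e.g. a distance d)

W has dimensions [L^2 M T^-2]; F has dimensions [L M T^-2].
The bracketed factor must supply [L^2 M T^-2] / [L M T^-2] = [L].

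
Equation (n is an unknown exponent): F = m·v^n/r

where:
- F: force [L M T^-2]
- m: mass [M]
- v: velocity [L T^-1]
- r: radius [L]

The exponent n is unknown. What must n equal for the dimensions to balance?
n = 2

F has dimensions [L M T^-2]; v has dimensions [L T^-1].
The rest of the RHS has dimensions [L^-1 M], so v^n must supply [L^2 T^-2].
With n = 2: m·v^2/r has dimensions [L M T^-2], matching the LHS ✓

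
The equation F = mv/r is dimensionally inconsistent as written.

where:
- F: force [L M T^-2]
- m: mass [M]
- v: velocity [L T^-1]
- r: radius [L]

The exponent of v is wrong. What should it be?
The exponent of v should be 2: F = mv^2/r

The LHS F has dimensions [L M T^-2]; v has dimensions [L T^-1].
As written, the RHS mv/r (exponent 1 on v) has dimensions [M T^-1], which does not match.
With exponent 2, the RHS mv^2/r has dimensions [L M T^-2], matching the LHS.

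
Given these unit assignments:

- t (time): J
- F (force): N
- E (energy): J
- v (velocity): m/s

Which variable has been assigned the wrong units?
t

The variable t (time) should have units s, not J.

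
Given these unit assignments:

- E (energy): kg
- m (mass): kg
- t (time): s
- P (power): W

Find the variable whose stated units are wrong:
E

The variable E (energy) should have units J, not kg.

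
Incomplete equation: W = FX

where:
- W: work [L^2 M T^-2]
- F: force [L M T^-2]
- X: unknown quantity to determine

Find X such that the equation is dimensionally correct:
X = d (distance), dimensions [L]

W has dimensions [L^2 M T^-2]; the rest of the RHS (F) has dimensions [L M T^-2].
So X must have dimensions [L] — X = d (distance).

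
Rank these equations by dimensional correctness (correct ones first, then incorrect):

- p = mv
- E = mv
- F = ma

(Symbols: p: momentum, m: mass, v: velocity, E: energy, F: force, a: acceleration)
Dimensionally correct: p = mv, F = ma
Dimensionally incorrect: E = mv
Ordered (correct first, then incorrect): p = mv, F = ma, E = mv

- p = mv: LHS [L M T^-1], RHS [L M T^-1] → correct ✓
- E = mv: LHS [L^2 M T^-2], RHS [L M T^-1] → incorrect ✗
- F = ma: LHS [L M T^-2], RHS [L M T^-2] → correct ✓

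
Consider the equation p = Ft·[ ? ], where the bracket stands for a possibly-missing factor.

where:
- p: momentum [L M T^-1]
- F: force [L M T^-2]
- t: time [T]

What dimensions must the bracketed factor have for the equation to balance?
Nothing is missing — the bracketed factor must be dimensionless.

p has dimensions [L M T^-1] and Ft already has dimensions [L M T^-1], so p = Ft is dimensionally complete.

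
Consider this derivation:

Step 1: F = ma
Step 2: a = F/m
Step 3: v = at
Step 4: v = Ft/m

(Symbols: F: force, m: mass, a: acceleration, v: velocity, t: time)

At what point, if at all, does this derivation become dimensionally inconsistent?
No step introduces an error — all steps are dimensionally consistent.

Step 1: F = ma → LHS [L M T^-2], RHS [L M T^-2] ✓
Step 2: a = F/m → LHS [L T^-2], RHS [L T^-2] ✓
Step 3: v = at → LHS [L T^-1], RHS [L T^-1] ✓
Step 4: v = Ft/m → LHS [L T^-1], RHS [L T^-1] ✓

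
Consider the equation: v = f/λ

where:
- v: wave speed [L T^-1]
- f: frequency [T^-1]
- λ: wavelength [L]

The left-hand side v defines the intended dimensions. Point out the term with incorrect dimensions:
The right-hand side term f/λ

v has dimensions [L T^-1], but f/λ has dimensions [L^-1 T^-1], so the term f/λ is dimensionally wrong for v.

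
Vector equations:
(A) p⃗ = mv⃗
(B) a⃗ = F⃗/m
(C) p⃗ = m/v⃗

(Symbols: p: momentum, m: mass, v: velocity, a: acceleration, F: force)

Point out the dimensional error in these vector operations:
(C) p⃗ = m/v⃗

(A) p⃗ = mv⃗: LHS [L M T^-1], RHS [L M T^-1] ✓ — mass (scalar) times velocity (vector)
(B) a⃗ = F⃗/m: LHS [L T^-2], RHS [L T^-2] ✓ — force (vector) divided by mass (scalar)
(C) p⃗ = m/v⃗: LHS [L M T^-1], RHS [L^-1 M T] ✗ — momentum is mass times velocity; should be mv⃗ (and division by a vector is undefined)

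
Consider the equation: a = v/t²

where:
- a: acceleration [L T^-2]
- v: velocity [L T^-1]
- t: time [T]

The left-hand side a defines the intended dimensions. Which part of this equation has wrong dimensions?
The right-hand side term v/t²

a has dimensions [L T^-2], but v/t² has dimensions [L T^-3], so the term v/t² is dimensionally wrong for a.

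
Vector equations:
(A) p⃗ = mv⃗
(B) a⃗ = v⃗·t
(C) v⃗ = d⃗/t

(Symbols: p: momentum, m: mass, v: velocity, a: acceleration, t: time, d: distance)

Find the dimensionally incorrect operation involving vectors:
(B) a⃗ = v⃗·t

(A) p⃗ = mv⃗: LHS [L M T^-1], RHS [L M T^-1] ✓ — mass (scalar) times velocity (vector)
(B) a⃗ = v⃗·t: LHS [L T^-2], RHS [L] ✗ — acceleration is velocity per time; should be v⃗/t
(C) v⃗ = d⃗/t: LHS [L T^-1], RHS [L T^-1] ✓ — displacement (vector) divided by time (scalar)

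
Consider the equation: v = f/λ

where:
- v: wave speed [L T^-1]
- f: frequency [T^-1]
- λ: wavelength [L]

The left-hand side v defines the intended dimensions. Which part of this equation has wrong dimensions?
The right-hand side term f/λ

v has dimensions [L T^-1], but f/λ has dimensions [L^-1 T^-1], so the term f/λ is dimensionally wrong for v.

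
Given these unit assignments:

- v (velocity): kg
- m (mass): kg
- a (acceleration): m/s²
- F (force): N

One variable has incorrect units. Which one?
v

The variable v (velocity) should have units m/s, not kg.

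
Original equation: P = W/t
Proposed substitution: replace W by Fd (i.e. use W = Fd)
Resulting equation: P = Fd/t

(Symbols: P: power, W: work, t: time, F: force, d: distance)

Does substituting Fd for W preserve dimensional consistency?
Yes

[W] = [L^2 M T^-2] and [Fd] = [L^2 M T^-2]. These match, so the substitution replaces a quantity by one of the same dimensions and the result P = Fd/t has LHS [L^2 M T^-3] vs RHS [L^2 M T^-3] — still consistent.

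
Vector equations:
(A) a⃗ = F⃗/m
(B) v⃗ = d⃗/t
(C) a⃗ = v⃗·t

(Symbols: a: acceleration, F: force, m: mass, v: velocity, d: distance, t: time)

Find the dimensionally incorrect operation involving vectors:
(C) a⃗ = v⃗·t

(A) a⃗ = F⃗/m: LHS [L T^-2], RHS [L T^-2] ✓ — force (vector) divided by mass (scalar)
(B) v⃗ = d⃗/t: LHS [L T^-1], RHS [L T^-1] ✓ — displacement (vector) divided by time (scalar)
(C) a⃗ = v⃗·t: LHS [L T^-2], RHS [L] ✗ — acceleration is velocity per time; should be v⃗/t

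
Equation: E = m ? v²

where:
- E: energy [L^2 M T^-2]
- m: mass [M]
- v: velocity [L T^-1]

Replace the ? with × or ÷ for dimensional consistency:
multiplication (×): E = m × v²

E [L^2 M T^-2]; m [M]; v² [L^2 T^-2].
m × v² → [L^2 M T^-2] ✓
m ÷ v² → [L^-2 M T^2] ✗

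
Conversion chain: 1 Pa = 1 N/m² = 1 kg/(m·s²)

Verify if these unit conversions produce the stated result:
The chain is correct (no errors).

Correct: Pascal is Newton per square meter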